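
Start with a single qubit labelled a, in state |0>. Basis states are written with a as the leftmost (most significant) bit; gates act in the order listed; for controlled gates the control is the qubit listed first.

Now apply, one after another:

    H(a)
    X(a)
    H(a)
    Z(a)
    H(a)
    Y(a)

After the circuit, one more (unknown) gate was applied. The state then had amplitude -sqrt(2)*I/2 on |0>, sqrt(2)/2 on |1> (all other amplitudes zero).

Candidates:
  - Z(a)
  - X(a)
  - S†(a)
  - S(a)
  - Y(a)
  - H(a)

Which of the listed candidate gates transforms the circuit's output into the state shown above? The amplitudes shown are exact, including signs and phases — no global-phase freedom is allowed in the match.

The applied gate was S†(a). Key observation: the block from step 1 through step 4 cancels to the identity and can be dropped.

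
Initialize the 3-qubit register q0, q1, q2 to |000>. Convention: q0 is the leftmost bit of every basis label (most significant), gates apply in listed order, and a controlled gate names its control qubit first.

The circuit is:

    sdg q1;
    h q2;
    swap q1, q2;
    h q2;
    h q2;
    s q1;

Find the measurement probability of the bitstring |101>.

The probability of measuring |101> is 0.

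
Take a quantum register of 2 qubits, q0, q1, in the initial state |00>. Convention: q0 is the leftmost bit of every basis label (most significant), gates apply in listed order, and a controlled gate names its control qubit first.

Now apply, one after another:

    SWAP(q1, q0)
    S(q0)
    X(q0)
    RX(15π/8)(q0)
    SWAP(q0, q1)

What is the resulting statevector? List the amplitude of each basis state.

The final amplitudes are -I*sin(pi/16) on |00>, -cos(pi/16) on |01>, 0 on |10>, 0 on |11>.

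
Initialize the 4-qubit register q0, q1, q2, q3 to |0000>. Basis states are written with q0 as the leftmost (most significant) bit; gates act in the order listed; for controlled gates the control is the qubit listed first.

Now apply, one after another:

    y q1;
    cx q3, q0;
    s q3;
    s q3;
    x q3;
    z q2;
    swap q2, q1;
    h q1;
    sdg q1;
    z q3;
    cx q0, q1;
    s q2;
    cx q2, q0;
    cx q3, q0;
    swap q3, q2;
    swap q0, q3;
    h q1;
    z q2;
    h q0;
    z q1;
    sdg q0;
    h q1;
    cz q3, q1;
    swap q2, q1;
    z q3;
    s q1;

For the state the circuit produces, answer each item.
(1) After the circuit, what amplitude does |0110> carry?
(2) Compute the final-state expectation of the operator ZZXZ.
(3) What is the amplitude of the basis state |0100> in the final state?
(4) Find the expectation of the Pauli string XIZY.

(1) |0110> carries amplitude -I/2 in the final state.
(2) The observable ZZXZ averages to 0.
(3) The amplitude on |0100> is -1/2.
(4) The expectation value of XIZY is 0.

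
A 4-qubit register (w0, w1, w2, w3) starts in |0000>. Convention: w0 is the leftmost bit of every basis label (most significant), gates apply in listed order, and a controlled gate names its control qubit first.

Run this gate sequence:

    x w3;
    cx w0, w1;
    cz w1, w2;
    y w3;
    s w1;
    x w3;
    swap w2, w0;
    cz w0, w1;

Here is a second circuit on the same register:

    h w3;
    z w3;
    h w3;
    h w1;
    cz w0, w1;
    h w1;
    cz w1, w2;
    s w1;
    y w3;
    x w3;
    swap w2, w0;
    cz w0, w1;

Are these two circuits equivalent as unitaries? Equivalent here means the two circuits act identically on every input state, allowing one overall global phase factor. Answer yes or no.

Yes — the two circuits implement the same unitary up to a global phase.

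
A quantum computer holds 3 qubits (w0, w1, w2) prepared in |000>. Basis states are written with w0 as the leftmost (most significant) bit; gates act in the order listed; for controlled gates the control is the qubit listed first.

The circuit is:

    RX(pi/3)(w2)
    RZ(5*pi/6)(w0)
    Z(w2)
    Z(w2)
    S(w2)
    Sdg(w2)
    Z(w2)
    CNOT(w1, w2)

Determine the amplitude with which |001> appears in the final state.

|001> carries amplitude exp(I*pi/12)/2 in the final state. Key observation: steps 4-7 multiply out to the identity, so the circuit reduces to the remaining gates.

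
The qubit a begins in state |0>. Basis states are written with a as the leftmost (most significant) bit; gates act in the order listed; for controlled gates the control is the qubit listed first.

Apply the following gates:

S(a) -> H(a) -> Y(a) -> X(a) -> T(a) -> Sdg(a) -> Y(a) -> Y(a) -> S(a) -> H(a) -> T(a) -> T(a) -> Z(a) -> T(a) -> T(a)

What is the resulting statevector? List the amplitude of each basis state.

The final amplitudes are -exp(3*I*pi/4)/2 + I/2 on |0>, exp(3*I*pi/4)/2 + I/2 on |1>. Key observation: gates 6-9 undo each other exactly, leaving only the rest of the circuit to track.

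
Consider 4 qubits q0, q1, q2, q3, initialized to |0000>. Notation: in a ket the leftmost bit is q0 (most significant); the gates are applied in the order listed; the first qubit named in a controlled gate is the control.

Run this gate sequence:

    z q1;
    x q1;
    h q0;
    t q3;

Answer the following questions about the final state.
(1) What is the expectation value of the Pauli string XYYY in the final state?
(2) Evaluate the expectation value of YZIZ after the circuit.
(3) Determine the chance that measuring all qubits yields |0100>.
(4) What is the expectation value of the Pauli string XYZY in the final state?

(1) The expectation value of XYYY is 0.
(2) The observable YZIZ averages to 0.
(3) The probability of measuring |0100> is 1/2.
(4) The expectation value of XYZY is 0.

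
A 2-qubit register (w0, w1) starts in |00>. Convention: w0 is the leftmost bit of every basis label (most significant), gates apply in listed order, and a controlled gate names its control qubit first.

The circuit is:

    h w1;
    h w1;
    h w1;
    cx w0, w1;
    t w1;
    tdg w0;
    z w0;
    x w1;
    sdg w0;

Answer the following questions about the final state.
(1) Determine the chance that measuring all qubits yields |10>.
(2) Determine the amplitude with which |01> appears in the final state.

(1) The probability of measuring |10> is 0.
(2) |01> carries amplitude sqrt(2)/2 in the final state.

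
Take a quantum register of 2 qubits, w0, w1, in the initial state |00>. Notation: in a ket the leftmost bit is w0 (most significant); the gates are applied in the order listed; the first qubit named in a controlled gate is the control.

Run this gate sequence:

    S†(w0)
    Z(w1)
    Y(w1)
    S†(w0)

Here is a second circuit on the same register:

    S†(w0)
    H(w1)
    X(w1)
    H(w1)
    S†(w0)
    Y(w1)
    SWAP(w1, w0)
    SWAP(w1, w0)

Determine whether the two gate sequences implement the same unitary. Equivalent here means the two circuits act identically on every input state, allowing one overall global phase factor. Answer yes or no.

Yes: on every input state the two circuits agree up to one overall phase factor.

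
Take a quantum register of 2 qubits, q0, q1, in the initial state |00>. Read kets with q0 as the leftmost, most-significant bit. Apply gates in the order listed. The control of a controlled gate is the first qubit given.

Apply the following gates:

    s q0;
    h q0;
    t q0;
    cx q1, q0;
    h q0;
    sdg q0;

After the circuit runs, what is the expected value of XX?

The expectation value of XX is 0.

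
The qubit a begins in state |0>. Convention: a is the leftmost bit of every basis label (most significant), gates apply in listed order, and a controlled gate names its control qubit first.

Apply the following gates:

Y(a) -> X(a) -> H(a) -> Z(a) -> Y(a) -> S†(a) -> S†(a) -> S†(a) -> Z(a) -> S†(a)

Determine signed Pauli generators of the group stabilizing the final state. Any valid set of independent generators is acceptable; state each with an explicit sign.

One valid set of independent stabilizer generators is -X (any independent generating set of the same group is equally correct).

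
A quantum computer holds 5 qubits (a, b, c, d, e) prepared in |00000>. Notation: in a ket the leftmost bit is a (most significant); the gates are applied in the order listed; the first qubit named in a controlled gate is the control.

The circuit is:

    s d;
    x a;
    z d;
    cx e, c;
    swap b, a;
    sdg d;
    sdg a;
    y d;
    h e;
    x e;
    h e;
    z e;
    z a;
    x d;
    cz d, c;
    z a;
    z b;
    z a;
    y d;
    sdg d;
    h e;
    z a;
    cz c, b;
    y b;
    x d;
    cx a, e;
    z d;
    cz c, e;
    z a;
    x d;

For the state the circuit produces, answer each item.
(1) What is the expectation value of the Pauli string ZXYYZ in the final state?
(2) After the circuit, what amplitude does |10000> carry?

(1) The observable ZXYYZ averages to 0. Key observation: steps 9-12 multiply out to the identity, so the circuit reduces to the remaining gates.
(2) |10000> carries amplitude 0 in the final state.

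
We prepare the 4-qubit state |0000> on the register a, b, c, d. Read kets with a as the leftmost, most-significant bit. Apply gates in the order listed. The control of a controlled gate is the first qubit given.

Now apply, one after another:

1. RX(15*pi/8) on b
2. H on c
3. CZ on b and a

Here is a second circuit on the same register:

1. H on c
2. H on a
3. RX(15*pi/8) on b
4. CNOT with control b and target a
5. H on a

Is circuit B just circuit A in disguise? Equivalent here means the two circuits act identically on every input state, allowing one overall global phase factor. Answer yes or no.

Yes: on every input state the two circuits agree up to one overall phase factor.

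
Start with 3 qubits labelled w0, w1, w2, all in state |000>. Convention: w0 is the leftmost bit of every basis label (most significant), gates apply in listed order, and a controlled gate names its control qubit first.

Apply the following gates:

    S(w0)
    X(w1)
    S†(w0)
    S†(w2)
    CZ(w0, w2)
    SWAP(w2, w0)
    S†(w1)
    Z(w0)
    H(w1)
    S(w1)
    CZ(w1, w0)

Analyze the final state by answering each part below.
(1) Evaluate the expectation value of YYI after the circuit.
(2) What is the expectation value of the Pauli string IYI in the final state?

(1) The expectation value of YYI is 0.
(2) The expectation value of IYI is -1.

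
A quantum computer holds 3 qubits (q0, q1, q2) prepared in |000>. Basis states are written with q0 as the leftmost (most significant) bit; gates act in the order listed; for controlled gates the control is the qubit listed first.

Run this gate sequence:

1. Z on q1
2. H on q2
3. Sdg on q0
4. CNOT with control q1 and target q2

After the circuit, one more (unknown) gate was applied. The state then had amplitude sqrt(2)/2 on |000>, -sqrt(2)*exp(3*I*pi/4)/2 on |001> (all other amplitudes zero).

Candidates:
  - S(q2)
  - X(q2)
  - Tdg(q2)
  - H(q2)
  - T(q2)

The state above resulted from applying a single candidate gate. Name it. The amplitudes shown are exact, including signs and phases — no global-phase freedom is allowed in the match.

The unique candidate consistent with the amplitudes is Tdg(q2).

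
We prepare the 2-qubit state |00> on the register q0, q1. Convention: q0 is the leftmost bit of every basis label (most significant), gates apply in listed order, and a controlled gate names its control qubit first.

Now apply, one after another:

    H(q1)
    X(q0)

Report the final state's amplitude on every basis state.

The final amplitudes are 0 on |00>, 0 on |01>, sqrt(2)/2 on |10>, sqrt(2)/2 on |11>.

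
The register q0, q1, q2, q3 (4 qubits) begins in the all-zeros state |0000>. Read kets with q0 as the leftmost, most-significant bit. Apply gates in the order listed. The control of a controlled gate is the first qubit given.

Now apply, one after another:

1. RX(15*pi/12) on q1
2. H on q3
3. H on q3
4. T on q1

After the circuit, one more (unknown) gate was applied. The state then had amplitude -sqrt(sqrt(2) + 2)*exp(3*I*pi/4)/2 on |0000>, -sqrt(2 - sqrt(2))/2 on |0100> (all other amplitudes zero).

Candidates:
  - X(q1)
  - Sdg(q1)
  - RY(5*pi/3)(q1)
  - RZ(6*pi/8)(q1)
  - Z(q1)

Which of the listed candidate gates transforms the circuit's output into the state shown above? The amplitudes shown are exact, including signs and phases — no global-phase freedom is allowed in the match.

The applied gate was X(q1). Key observation: the block from step 2 through step 3 cancels to the identity and can be dropped.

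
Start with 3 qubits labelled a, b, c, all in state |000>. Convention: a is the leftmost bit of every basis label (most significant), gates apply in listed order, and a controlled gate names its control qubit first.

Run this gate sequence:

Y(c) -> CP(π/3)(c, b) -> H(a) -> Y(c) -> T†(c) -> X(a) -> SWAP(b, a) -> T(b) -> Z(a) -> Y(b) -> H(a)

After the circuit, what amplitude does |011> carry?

The final state's coefficient on |011> equals 0.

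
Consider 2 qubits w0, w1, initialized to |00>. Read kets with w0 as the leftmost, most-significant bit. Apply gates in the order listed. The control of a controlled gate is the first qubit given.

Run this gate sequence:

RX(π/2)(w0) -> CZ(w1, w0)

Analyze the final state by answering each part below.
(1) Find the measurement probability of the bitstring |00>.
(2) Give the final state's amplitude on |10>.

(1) A full measurement returns |00> with probability 1/2.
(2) |10> carries amplitude -sqrt(2)*I/2 in the final state.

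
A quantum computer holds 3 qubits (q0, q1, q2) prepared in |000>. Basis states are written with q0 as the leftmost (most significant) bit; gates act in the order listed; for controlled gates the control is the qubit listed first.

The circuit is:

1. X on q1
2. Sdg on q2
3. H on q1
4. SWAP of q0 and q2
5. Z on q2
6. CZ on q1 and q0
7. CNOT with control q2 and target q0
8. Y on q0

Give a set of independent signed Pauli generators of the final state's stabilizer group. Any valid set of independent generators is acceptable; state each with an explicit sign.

The stabilizer group can be generated by -IXI, -ZII, +IIZ, among other valid generating sets.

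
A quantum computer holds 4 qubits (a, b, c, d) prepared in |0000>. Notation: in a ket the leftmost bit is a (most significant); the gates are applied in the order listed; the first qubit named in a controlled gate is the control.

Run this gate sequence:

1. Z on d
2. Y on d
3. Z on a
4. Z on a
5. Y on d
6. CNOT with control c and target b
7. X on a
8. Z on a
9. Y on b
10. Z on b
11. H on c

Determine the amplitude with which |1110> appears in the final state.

The final state's coefficient on |1110> equals sqrt(2)*I/2. Key observation: steps 2-5 multiply out to the identity, so the circuit reduces to the remaining gates.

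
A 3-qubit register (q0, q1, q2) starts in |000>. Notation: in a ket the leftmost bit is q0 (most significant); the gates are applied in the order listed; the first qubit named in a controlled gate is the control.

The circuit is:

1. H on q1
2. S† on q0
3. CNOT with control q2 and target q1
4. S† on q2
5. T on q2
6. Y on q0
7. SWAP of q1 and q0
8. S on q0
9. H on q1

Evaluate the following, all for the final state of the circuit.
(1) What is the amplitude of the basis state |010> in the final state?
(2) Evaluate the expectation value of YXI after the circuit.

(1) The final state's coefficient on |010> equals -I/2.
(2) In the final state, YXI has expectation -1.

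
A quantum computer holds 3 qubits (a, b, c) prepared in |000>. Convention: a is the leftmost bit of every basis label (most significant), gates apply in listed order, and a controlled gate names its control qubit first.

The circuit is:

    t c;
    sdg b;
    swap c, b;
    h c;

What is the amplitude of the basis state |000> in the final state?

The final state's coefficient on |000> equals sqrt(2)/2.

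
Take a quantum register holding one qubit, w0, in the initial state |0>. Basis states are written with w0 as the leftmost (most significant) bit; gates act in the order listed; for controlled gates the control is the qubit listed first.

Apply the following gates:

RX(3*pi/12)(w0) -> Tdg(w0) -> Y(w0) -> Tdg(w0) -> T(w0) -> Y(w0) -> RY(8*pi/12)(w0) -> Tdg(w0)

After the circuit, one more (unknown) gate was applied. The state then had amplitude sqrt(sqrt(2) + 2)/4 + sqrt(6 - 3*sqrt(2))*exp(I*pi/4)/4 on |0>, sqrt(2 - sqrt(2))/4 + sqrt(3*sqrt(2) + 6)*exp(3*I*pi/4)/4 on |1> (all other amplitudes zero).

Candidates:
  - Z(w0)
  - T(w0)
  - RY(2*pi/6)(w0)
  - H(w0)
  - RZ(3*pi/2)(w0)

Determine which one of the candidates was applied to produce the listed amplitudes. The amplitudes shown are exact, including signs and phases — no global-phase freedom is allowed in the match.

The applied gate was Z(w0). Key observation: gates 3-6 undo each other exactly, leaving only the rest of the circuit to track.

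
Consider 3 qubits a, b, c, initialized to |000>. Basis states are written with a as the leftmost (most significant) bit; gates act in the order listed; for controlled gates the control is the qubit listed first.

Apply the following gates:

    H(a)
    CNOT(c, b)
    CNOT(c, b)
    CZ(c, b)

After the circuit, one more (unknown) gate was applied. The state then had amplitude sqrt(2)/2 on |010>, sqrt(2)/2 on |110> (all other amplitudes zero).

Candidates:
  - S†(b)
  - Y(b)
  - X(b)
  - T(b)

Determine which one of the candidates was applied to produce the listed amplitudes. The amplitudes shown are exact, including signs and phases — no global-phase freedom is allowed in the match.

The unique candidate consistent with the amplitudes is X(b). Key observation: steps 2-3 multiply out to the identity, so the circuit reduces to the remaining gates.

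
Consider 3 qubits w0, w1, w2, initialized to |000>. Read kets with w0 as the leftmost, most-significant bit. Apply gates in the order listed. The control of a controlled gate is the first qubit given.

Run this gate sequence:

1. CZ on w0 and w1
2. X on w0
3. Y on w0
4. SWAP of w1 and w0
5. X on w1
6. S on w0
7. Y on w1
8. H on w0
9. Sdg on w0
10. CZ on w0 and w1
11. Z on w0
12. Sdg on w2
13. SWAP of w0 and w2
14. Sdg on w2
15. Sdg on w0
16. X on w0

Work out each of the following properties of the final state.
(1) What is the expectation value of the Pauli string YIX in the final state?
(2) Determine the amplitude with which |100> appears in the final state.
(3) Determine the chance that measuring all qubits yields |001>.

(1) In the final state, YIX has expectation 0.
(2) |100> carries amplitude -sqrt(2)/2 in the final state.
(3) The probability of measuring |001> is 0.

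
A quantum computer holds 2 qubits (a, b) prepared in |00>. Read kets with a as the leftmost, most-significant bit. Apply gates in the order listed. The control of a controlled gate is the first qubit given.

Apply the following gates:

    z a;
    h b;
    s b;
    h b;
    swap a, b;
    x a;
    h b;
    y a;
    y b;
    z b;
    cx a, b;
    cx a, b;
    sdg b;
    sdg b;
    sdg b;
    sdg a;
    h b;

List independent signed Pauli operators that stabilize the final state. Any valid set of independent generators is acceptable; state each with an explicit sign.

The final state is stabilized by the group generated by +XI, -IY; other independent generating sets are equally valid.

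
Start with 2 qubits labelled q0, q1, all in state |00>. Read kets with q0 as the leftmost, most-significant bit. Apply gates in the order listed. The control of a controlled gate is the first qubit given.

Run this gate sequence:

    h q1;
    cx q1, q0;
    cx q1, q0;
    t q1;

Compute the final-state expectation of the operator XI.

The expectation value of XI is 0.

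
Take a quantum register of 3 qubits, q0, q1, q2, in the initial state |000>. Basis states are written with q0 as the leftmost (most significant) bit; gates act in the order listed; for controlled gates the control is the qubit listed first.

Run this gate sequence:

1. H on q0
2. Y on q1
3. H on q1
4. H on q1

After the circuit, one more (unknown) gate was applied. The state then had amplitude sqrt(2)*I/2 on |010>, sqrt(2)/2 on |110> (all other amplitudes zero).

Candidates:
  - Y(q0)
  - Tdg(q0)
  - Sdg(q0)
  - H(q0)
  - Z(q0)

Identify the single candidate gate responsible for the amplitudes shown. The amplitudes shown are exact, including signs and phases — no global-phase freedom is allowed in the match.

The applied gate was Sdg(q0). Key observation: the block from step 3 through step 4 cancels to the identity and can be dropped.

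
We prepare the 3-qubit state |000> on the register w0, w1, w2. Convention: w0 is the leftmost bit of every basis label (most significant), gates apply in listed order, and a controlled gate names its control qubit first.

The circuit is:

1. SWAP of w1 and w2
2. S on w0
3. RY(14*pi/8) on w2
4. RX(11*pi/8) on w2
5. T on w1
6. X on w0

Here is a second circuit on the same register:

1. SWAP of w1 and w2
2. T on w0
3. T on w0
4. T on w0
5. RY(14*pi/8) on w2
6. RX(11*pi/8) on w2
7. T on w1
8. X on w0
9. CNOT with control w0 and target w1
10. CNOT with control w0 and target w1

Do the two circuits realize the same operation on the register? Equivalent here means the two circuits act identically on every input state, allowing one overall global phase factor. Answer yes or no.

No — the two circuits implement different unitaries, even allowing a global phase.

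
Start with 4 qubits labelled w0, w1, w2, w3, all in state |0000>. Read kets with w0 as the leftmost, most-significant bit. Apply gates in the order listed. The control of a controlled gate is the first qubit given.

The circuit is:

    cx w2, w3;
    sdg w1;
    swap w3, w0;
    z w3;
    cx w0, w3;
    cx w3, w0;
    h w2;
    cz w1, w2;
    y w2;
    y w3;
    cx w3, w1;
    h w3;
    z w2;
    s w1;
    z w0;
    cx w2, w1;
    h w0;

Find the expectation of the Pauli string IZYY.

The expectation value of IZYY is 0.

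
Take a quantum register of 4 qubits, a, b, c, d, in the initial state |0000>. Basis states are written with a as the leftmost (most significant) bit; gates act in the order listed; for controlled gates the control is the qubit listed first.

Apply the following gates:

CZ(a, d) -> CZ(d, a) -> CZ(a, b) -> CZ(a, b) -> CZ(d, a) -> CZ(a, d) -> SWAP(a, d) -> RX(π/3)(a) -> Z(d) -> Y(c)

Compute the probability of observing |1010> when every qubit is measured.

Outcome |1010> occurs with probability 1/4. Key observation: gates 1-6 undo each other exactly, leaving only the rest of the circuit to track.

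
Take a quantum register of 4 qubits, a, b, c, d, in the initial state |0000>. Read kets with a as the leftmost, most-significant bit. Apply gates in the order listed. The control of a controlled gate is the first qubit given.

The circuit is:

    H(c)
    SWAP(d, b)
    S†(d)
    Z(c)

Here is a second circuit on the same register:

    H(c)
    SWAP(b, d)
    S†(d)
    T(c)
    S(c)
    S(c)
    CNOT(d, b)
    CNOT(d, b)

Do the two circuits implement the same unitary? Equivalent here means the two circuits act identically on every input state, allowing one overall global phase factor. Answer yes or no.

No — the two circuits implement different unitaries, even allowing a global phase.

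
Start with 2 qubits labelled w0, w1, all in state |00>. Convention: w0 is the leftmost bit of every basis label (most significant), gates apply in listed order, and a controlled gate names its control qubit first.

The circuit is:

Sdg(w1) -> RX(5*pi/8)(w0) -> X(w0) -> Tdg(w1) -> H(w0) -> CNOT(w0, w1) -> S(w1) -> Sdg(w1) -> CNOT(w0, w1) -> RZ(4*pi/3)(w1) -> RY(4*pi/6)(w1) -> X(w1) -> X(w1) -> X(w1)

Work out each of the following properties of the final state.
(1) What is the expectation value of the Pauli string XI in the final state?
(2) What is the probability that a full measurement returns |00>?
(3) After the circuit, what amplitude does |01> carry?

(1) The expectation value of XI is sqrt(2 - sqrt(2))/2. Key observation: gates 6-9 undo each other exactly, leaving only the rest of the circuit to track.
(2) Outcome |00> occurs with probability 3/8.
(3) The amplitude on |01> is -sqrt(2)*exp(I*pi/48)/4.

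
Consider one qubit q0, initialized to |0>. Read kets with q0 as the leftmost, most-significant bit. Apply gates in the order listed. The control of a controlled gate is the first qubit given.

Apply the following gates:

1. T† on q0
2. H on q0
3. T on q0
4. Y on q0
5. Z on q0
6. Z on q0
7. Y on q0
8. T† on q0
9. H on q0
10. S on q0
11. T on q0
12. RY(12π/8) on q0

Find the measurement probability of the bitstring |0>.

The probability of measuring |0> is 1/2. Key observation: the block from step 2 through step 9 cancels to the identity and can be dropped.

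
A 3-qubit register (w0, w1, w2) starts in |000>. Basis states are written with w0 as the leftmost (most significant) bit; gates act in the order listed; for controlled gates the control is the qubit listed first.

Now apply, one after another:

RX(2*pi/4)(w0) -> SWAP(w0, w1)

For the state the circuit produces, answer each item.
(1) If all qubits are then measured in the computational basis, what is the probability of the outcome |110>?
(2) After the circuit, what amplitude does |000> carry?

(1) Outcome |110> occurs with probability 0.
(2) The final state's coefficient on |000> equals sqrt(2)/2.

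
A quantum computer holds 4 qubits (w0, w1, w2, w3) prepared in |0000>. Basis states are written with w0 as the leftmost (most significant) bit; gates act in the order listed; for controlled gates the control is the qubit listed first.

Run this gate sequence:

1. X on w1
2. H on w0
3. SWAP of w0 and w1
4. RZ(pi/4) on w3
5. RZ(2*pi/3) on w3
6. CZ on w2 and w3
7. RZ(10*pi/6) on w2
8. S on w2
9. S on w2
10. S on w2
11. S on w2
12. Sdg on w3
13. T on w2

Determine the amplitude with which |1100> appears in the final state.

The final state's coefficient on |1100> equals sqrt(2)*exp(17*I*pi/24)/2. Key observation: steps 8-11 multiply out to the identity, so the circuit reduces to the remaining gates.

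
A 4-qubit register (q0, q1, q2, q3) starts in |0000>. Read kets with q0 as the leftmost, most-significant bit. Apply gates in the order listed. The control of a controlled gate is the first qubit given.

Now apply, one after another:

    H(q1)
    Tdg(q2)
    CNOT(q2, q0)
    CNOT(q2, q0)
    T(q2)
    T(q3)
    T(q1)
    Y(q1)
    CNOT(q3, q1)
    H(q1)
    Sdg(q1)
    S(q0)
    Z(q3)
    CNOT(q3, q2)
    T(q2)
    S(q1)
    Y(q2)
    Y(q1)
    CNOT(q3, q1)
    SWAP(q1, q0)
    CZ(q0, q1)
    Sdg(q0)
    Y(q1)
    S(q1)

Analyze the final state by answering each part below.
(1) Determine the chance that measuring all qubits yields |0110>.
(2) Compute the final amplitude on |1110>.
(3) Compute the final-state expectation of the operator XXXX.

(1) The probability of measuring |0110> is sqrt(2)/4 + 1/2. Key observation: gates 2-5 undo each other exactly, leaving only the rest of the circuit to track.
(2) The amplitude on |1110> is 1/2 - exp(I*pi/4)/2.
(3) The expectation value of XXXX is 0.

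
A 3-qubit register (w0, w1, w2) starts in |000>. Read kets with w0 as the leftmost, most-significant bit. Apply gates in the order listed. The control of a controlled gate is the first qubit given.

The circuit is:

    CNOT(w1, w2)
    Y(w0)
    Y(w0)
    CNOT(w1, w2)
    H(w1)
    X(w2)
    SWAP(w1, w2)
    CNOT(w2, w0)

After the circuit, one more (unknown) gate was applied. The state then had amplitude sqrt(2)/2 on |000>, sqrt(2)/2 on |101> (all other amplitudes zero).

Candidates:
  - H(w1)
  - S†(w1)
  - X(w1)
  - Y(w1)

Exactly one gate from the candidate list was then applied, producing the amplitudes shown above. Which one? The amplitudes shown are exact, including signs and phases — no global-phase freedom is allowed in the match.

The applied gate was X(w1). Key observation: gates 1-4 undo each other exactly, leaving only the rest of the circuit to track.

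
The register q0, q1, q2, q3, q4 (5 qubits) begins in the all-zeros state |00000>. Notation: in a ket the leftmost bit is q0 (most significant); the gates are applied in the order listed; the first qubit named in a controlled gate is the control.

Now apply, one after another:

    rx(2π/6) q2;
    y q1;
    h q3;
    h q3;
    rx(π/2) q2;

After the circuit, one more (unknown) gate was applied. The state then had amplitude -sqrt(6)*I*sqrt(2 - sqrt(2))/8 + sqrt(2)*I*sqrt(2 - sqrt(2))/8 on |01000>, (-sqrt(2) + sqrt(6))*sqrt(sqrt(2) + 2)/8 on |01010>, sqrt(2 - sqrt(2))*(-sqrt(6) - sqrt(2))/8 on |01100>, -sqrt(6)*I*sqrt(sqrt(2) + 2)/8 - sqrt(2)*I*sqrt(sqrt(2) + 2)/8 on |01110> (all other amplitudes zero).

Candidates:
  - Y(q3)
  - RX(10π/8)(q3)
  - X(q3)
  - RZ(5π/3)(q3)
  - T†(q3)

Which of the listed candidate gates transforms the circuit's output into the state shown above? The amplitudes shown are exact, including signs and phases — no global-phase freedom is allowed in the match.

The unique candidate consistent with the amplitudes is RX(10π/8)(q3). Key observation: the block from step 3 through step 4 cancels to the identity and can be dropped.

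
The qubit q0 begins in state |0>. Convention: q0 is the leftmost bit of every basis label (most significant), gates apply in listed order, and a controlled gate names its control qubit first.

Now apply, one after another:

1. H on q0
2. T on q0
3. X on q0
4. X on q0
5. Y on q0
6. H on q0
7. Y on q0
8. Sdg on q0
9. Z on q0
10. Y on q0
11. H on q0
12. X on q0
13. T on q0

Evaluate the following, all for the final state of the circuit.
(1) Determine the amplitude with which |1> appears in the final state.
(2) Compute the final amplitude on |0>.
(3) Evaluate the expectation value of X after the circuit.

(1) |1> carries amplitude sqrt(2)*(1 - exp(I*pi/4) - exp(3*I*pi/4) + I)/4 in the final state.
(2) The final state's coefficient on |0> equals sqrt(2)*(-1 + I + sqrt(2)*I)/4.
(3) The expectation value of X is -1/2.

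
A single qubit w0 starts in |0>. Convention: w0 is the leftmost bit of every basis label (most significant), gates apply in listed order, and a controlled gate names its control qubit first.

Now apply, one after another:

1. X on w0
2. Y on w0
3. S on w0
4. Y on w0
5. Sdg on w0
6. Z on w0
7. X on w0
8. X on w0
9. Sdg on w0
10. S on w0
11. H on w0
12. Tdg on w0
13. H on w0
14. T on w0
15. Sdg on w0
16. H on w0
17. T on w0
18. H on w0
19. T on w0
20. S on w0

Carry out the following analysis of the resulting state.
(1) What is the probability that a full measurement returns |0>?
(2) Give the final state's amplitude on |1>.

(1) A full measurement returns |0> with probability 1/4 - sqrt(2)/8.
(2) The amplitude on |1> is -1/4 - 3*exp(I*pi/4)/4 + exp(3*I*pi/4)/4 + I/4.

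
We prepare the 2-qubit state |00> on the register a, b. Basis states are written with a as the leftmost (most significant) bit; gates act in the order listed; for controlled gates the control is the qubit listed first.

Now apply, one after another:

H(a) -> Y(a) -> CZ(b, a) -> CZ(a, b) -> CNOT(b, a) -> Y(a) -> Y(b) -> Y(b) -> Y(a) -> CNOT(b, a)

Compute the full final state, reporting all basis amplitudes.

The final amplitudes are -sqrt(2)*I/2 on |00>, 0 on |01>, sqrt(2)*I/2 on |10>, 0 on |11>. Key observation: gates 5-10 undo each other exactly, leaving only the rest of the circuit to track.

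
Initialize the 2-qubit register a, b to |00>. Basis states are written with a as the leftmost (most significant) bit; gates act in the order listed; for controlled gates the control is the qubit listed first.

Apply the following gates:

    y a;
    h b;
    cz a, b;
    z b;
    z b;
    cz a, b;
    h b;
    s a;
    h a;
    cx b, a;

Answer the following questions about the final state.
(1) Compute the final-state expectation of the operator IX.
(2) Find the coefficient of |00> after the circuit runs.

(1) In the final state, IX has expectation 0. Key observation: steps 2-7 multiply out to the identity, so the circuit reduces to the remaining gates.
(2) The amplitude on |00> is -sqrt(2)/2.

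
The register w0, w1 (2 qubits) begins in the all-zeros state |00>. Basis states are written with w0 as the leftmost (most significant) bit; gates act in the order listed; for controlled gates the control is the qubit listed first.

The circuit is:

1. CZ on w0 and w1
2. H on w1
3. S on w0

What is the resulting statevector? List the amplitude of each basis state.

The resulting statevector has amplitude sqrt(2)/2 on |00>, sqrt(2)/2 on |01>, 0 on |10>, 0 on |11>.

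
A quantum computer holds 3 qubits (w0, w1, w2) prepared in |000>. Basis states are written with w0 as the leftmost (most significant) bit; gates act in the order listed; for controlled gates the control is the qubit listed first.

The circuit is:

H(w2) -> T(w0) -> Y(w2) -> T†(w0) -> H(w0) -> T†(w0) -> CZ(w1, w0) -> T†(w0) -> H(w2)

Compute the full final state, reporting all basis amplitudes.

After the circuit, the state carries amplitude -sqrt(2)*I/2 on |001>, -sqrt(2)/2 on |101>, and 0 on every other basis state.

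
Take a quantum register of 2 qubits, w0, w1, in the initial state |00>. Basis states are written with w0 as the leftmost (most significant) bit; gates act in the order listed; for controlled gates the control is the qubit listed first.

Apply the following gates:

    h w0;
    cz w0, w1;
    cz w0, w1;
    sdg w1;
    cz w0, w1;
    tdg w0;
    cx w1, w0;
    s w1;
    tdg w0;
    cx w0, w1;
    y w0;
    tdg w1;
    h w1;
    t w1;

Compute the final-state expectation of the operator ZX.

The expectation value of ZX is -sqrt(2)/2.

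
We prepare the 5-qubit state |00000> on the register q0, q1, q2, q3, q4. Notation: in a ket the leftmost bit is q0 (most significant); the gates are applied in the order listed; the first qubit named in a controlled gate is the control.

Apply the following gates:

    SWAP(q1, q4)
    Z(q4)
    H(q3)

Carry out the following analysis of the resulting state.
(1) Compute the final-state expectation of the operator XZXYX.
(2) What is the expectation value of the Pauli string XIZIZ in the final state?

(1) The expectation value of XZXYX is 0.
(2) In the final state, XIZIZ has expectation 0.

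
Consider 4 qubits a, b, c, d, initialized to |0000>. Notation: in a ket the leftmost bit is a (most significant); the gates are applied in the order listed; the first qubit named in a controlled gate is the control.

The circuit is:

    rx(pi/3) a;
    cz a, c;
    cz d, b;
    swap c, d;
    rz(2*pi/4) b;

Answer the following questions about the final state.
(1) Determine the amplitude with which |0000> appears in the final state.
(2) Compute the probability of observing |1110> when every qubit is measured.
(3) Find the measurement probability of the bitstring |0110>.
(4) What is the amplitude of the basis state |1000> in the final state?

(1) The amplitude on |0000> is -sqrt(3)*exp(3*I*pi/4)/2.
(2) Outcome |1110> occurs with probability 0.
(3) The probability of measuring |0110> is 0.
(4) The final state's coefficient on |1000> equals -exp(I*pi/4)/2.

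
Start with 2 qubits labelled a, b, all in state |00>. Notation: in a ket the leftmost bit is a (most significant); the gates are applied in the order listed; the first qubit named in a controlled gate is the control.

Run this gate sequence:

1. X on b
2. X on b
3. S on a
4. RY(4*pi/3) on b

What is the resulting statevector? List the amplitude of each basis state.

After the circuit, the state carries amplitude -1/2 on |00>, sqrt(3)/2 on |01>, 0 on |10>, 0 on |11>. Key observation: steps 1-2 multiply out to the identity, so the circuit reduces to the remaining gates.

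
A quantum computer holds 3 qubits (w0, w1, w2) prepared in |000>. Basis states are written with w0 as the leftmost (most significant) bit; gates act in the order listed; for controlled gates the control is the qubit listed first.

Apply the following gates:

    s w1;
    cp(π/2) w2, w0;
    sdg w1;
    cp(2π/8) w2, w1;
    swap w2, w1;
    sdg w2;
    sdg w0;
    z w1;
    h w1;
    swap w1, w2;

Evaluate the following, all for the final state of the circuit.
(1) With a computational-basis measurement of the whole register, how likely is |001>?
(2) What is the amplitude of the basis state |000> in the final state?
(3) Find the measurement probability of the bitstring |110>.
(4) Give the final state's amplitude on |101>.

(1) A full measurement returns |001> with probability 1/2.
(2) The final state's coefficient on |000> equals sqrt(2)/2.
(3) A full measurement returns |110> with probability 0.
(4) The amplitude on |101> is 0.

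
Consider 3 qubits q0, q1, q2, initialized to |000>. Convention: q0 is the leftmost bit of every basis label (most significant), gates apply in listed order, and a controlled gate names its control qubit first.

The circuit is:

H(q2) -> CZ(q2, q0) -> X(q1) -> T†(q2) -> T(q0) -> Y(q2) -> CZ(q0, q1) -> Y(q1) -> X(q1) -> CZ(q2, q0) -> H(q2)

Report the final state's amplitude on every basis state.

After the circuit, the state carries amplitude 1/2 + exp(3*I*pi/4)/2 on |010>, -1/2 + exp(3*I*pi/4)/2 on |011>, and 0 on every other basis state.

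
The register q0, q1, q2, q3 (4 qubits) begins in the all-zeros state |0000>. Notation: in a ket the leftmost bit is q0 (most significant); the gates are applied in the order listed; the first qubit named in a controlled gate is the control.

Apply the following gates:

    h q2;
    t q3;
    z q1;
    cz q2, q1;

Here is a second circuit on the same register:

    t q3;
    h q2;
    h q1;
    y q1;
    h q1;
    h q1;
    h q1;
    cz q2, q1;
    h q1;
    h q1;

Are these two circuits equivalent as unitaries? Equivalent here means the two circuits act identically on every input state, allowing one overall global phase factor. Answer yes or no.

No: there is an input state on which the two circuits produce genuinely different outputs (not merely differing by a phase).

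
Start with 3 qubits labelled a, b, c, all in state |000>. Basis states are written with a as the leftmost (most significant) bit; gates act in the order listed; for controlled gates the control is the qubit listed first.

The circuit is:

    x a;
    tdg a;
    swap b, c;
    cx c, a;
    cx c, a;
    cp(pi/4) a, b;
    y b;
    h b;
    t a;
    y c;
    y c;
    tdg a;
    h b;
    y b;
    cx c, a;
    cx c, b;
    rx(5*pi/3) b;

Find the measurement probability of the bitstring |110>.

The probability of measuring |110> is 1/4. Key observation: steps 7-14 multiply out to the identity, so the circuit reduces to the remaining gates.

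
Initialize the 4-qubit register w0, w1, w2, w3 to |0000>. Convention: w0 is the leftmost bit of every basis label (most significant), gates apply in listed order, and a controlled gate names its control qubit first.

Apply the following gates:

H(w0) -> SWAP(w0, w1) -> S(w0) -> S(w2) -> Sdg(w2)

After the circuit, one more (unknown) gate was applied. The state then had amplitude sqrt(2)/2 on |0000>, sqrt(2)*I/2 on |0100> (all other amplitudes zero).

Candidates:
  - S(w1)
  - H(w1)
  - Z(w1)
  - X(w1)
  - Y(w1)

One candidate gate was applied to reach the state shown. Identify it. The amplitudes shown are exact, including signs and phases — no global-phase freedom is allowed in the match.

It was S(w1) that produced the state shown. Key observation: the block from step 4 through step 5 cancels to the identity and can be dropped.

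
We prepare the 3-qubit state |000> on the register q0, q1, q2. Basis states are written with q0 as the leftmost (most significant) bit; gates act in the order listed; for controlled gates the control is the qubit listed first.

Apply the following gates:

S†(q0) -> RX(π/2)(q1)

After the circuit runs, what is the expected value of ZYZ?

In the final state, ZYZ has expectation -1.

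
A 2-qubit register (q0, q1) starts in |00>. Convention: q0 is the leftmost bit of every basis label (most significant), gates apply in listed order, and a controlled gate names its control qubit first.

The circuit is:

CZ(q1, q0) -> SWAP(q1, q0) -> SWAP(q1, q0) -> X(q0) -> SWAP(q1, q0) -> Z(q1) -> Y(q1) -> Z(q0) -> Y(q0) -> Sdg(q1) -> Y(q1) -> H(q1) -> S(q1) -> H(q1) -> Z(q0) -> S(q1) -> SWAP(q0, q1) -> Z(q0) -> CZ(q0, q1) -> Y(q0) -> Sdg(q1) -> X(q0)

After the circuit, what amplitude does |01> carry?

|01> carries amplitude 1/2 + I/2 in the final state.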